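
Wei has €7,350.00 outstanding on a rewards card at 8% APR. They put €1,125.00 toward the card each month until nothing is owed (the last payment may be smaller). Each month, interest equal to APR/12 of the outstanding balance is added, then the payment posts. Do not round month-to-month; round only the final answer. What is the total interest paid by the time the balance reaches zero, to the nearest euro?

€191

Monthly rate r = 8%/12 = 0.666667% = 0.00666667.
Payoff takes n = ⌈−ln(1 − rB₀/P)/ln(1+r)⌉ = ⌈6.702⌉ = 7 payments; the last is €790.68.
Total paid = 6·€1,125.00 + €790.68 = €7,540.68.
Total interest = total paid − principal = €7,540.68 − €7,350.00 = €190.68.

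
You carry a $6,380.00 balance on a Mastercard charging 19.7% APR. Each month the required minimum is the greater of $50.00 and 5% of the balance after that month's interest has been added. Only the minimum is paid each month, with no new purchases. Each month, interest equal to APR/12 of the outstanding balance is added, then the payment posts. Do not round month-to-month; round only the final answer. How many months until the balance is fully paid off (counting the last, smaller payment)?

Monthly rate r = 19.7%/12 = 1.64167% = 0.0164167.
While 5% of the post-interest balance exceeds $50.00, each month B ← (B·(1+r))·(1 − 0.05), i.e. B shrinks by the factor (1+r)·0.95 = 0.9656.
This holds for months 1–54. Entering month 55 the balance is $963.32; 5% of the post-interest balance is now below $50.00, so the flat $50.00 minimum applies from here.
From month 55 a fixed $50.00 at rate r clears $963.32 in 24 more payments. Total: 54 + 24 = 78 months.

78 months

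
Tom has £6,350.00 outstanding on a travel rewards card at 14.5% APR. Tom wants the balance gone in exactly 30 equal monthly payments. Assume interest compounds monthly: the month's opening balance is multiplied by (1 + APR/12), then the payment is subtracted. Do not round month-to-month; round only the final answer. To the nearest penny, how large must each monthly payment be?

Monthly rate r = 14.5%/12 = 1.20833% = 0.0120833.
Level-payment amortization: P = B₀·r / (1 − (1+r)^(−n)) = 6350.00·0.0120833 / (1 − 1.01208^(−30)).
Denominator 1 − (1+r)^(−30) = 0.302552042.
P = 76.7292 / 0.302552042 ≈ 253.61.

£253.61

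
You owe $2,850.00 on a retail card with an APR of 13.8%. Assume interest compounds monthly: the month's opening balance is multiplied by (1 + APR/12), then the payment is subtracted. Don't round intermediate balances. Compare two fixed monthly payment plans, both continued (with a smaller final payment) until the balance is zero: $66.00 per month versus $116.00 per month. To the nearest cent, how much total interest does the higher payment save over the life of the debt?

Monthly rate r = 13.8%/12 = 1.15% = 0.0115.
At $66.00/mo: n = ⌈−ln(1 − rB₀/P)/ln(1+r)⌉ = 61 payments (last $1.68); total interest = total paid − $2,850.00 = $1,111.68.
At $116.00/mo: 30 payments (last $4.54); total interest $518.54.
Interest saved = $1,111.68 − $518.54 = $593.14.

$593.14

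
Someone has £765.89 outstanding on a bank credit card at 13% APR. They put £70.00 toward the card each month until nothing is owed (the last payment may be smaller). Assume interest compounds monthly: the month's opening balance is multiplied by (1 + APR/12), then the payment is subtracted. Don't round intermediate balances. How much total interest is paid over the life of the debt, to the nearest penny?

Monthly rate r = 13%/12 = 1.08333% = 0.0108333.
Payoff takes n = ⌈−ln(1 − rB₀/P)/ln(1+r)⌉ = ⌈11.709⌉ = 12 payments; the last is £49.71.
Total paid = 11·£70.00 + £49.71 = £819.71.
Total interest = total paid − principal = £819.71 − £765.89 = £53.82.

£53.82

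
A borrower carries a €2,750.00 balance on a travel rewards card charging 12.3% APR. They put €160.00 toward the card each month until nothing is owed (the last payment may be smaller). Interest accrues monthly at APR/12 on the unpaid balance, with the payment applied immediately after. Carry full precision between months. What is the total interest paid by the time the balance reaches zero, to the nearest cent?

Monthly rate r = 12.3%/12 = 1.025% = 0.01025.
Payoff takes n = ⌈−ln(1 − rB₀/P)/ln(1+r)⌉ = ⌈19.003⌉ = 20 payments; the last is €0.55.
Total paid = 19·€160.00 + €0.55 = €3,040.55.
Total interest = total paid − principal = €3,040.55 − €2,750.00 = €290.55.

€290.55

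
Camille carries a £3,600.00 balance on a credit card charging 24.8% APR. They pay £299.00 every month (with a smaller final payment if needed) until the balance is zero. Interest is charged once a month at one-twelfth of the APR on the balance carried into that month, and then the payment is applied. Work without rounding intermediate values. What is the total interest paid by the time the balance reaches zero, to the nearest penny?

£582.21

Monthly rate r = 24.8%/12 = 2.06667% = 0.0206667.
Payoff takes n = ⌈−ln(1 − rB₀/P)/ln(1+r)⌉ = ⌈13.987⌉ = 14 payments; the last is £295.21.
Total paid = 13·£299.00 + £295.21 = £4,182.21.
Total interest = total paid − principal = £4,182.21 − £3,600.00 = £582.21.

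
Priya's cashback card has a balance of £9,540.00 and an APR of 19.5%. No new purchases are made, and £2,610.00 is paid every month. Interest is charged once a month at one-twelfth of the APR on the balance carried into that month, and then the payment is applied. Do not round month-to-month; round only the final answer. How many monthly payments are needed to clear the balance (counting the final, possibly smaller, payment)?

Monthly rate r = 19.5%/12 = 1.625% = 0.01625.
Recurrence: B ← B·(1+r) − £2,610.00.
Month 1: interest £155.03; balance after payment £7,085.02.
Month 2: interest £115.13; balance after payment £4,590.16.
Month 3: interest £74.59; balance after payment £2,054.75.
Month 4: interest £33.39; balance after payment £0.00.

4 months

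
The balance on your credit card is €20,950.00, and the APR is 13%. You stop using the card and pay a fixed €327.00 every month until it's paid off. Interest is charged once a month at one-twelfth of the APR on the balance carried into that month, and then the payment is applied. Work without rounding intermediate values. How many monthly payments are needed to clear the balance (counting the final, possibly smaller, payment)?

Monthly rate r = 13%/12 = 1.08333% = 0.0108333.
Recurrence: B ← B·(1+r) − €327.00.
Month 1: interest €226.96; balance after payment €20,849.96.
Month 2: interest €225.87; balance after payment €20,748.83.
Closed form: n = −ln(1 − rB₀/P)/ln(1+r) = −ln(0.30594)/ln(1.01083) ≈ 109.918, so the balance reaches zero during payment 110.

110 months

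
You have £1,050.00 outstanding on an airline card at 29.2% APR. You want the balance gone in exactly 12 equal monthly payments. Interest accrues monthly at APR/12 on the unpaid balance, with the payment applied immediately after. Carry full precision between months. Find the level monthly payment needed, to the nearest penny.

£101.95

Monthly rate r = 29.2%/12 = 2.43333% = 0.0243333.
Level-payment amortization: P = B₀·r / (1 − (1+r)^(−n)) = 1050.00·0.0243333 / (1 − 1.02433^(−12)).
Denominator 1 − (1+r)^(−12) = 0.250616143.
P = 25.55 / 0.250616143 ≈ 101.95.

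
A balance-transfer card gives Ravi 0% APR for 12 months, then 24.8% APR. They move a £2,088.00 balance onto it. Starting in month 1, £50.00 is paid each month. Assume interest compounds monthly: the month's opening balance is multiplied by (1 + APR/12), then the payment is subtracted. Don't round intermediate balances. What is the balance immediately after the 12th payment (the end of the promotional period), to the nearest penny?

£1,488.00

Promo months 1–12 at r₀ = 0%/12 = 0; months 13+ at r₁ = 24.8%/12 = 0.0206667.
After month 12 (no interest yet): B = £2,088.00 − 12·£50.00 = £1,488.00.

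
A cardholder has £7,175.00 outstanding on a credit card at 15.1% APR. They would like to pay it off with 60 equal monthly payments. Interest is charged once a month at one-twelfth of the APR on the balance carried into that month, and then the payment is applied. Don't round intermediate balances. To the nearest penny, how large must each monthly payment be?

Monthly rate r = 15.1%/12 = 1.25833% = 0.0125833.
Level-payment amortization: P = B₀·r / (1 − (1+r)^(−n)) = 7175.00·0.0125833 / (1 − 1.01258^(−60)).
Denominator 1 − (1+r)^(−60) = 0.527770068.
P = 90.2854 / 0.527770068 ≈ 171.07.

£171.07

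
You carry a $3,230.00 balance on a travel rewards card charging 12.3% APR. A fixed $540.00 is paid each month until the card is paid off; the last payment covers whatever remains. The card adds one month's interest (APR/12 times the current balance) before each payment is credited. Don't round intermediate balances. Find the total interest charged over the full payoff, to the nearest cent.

Monthly rate r = 12.3%/12 = 1.025% = 0.01025.
Payoff takes n = ⌈−ln(1 − rB₀/P)/ln(1+r)⌉ = ⌈6.204⌉ = 7 payments; the last is $110.76.
Total paid = 6·$540.00 + $110.76 = $3,350.76.
Total interest = total paid − principal = $3,350.76 − $3,230.00 = $120.76.

$120.76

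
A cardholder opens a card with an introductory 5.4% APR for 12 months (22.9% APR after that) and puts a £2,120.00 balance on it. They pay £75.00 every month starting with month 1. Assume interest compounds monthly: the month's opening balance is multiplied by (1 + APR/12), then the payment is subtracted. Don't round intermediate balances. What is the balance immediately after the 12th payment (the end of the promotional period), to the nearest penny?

£1,314.74

Promo months 1–12 at r₀ = 5.4%/12 = 0.0045; months 13+ at r₁ = 22.9%/12 = 0.0190833.
After month 12: iterate B ← B·(1+r₀) − £75.00 for 12 months → £1,314.74.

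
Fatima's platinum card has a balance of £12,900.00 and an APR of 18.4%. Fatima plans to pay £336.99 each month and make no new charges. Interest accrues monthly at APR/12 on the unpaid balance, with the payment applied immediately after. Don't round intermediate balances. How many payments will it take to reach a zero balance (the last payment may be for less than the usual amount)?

59 payments

Monthly rate r = 18.4%/12 = 1.53333% = 0.0153333.
Recurrence: B ← B·(1+r) − £336.99.
Month 1: interest £197.80; balance after payment £12,760.81.
Month 2: interest £195.67; balance after payment £12,619.49.
Closed form: n = −ln(1 − rB₀/P)/ln(1+r) = −ln(0.41304)/ln(1.01533) ≈ 58.107, so the balance reaches zero during payment 59.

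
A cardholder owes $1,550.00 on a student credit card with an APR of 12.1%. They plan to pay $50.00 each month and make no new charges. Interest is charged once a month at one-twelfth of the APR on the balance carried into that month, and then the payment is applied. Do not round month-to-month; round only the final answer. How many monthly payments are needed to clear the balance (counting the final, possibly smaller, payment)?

Monthly rate r = 12.1%/12 = 1.00833% = 0.0100833.
Recurrence: B ← B·(1+r) − $50.00.
Month 1: interest $15.63; balance after payment $1,515.63.
Month 2: interest $15.28; balance after payment $1,480.91.
Closed form: n = −ln(1 − rB₀/P)/ln(1+r) = −ln(0.68742)/ln(1.01008) ≈ 37.359, so the balance reaches zero during payment 38.

38 payments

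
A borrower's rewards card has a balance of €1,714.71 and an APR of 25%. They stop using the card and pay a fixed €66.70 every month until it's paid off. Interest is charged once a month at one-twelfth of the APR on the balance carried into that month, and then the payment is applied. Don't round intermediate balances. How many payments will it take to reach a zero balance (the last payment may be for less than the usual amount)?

38 months

Monthly rate r = 25%/12 = 2.08333% = 0.0208333.
Recurrence: B ← B·(1+r) − €66.70.
Month 1: interest €35.72; balance after payment €1,683.73.
Month 2: interest €35.08; balance after payment €1,652.11.
Closed form: n = −ln(1 − rB₀/P)/ln(1+r) = −ln(0.46442)/ln(1.02083) ≈ 37.196, so the balance reaches zero during payment 38.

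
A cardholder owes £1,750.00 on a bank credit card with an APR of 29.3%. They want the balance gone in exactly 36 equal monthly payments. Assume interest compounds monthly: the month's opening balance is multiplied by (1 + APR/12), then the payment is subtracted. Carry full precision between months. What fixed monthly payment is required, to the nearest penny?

Monthly rate r = 29.3%/12 = 2.44167% = 0.0244167.
Level-payment amortization: P = B₀·r / (1 − (1+r)^(−n)) = 1750.00·0.0244167 / (1 − 1.02442^(−36)).
Denominator 1 − (1+r)^(−36) = 0.580394551.
P = 42.7292 / 0.580394551 ≈ 73.62.

£73.62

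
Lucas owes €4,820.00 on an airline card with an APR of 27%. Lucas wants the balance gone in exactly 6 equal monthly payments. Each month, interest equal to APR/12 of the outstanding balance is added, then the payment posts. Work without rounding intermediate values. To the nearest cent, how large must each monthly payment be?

Monthly rate r = 27%/12 = 2.25% = 0.0225.
Level-payment amortization: P = B₀·r / (1 − (1+r)^(−n)) = 4820.00·0.0225 / (1 − 1.0225^(−6)).
Denominator 1 − (1+r)^(−6) = 0.124975728.
P = 108.45 / 0.124975728 ≈ 867.77.

€867.77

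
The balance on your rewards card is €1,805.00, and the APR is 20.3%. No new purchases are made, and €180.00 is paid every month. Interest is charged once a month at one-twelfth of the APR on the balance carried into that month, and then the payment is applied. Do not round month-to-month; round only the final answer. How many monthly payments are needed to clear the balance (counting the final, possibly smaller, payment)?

Monthly rate r = 20.3%/12 = 1.69167% = 0.0169167.
Recurrence: B ← B·(1+r) − €180.00.
Month 1: interest €30.53; balance after payment €1,655.53.
Month 2: interest €28.01; balance after payment €1,503.54.
Closed form: n = −ln(1 − rB₀/P)/ln(1+r) = −ln(0.83036)/ln(1.01692) ≈ 11.081, so the balance reaches zero during payment 12.

12 months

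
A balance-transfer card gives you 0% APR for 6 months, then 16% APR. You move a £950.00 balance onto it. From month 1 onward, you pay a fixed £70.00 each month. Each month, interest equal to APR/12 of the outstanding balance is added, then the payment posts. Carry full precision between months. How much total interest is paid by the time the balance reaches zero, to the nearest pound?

£32

Promo months 1–6 at r₀ = 0%/12 = 0; months 7+ at r₁ = 16%/12 = 0.0133333.
After month 6 (no interest yet): B = £950.00 − 6·£70.00 = £530.00.
Then at r₁ with £70.00/mo: n₂ = −ln(1 − r₁·B/P)/ln(1+r₁) ≈ 8.03 → 9 more payments.
Total paid = 14·£70.00 + £2.43 = £982.43; interest = £982.43 − £950.00 = £32.43.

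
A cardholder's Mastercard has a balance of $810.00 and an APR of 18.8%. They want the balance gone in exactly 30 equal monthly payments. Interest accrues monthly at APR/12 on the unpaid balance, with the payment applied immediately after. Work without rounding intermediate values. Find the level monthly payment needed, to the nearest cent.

Monthly rate r = 18.8%/12 = 1.56667% = 0.0156667.
Level-payment amortization: P = B₀·r / (1 − (1+r)^(−n)) = 810.00·0.0156667 / (1 − 1.01567^(−30)).
Denominator 1 − (1+r)^(−30) = 0.372716282.
P = 12.69 / 0.372716282 ≈ 34.05.

$34.05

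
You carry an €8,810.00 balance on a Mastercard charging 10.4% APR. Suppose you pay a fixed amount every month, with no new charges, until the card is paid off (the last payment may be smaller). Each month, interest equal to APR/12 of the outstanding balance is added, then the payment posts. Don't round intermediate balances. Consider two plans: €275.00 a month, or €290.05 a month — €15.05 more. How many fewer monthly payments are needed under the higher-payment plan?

2 fewer payments

Monthly rate r = 10.4%/12 = 0.866667% = 0.00866667.
At €275.00/mo: n = ⌈−ln(1 − rB₀/P)/ln(1+r)⌉ = 38 payments (last €190.13); total interest = total paid − €8,810.00 = €1,555.13.
At €290.05/mo: 36 payments (last €116.91); total interest €1,458.66.
Payments saved = 38 − 36 = 2.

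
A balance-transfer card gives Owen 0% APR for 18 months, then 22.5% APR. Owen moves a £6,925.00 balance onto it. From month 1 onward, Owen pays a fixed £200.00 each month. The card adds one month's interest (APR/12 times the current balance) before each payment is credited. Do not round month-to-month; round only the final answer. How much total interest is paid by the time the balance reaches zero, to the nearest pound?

Promo months 1–18 at r₀ = 0%/12 = 0; months 19+ at r₁ = 22.5%/12 = 0.01875.
After month 18 (no interest yet): B = £6,925.00 − 18·£200.00 = £3,325.00.
Then at r₁ with £200.00/mo: n₂ = −ln(1 − r₁·B/P)/ln(1+r₁) ≈ 20.11 → 21 more payments.
Total paid = 38·£200.00 + £22.04 = £7,622.04; interest = £7,622.04 − £6,925.00 = £697.04.

£697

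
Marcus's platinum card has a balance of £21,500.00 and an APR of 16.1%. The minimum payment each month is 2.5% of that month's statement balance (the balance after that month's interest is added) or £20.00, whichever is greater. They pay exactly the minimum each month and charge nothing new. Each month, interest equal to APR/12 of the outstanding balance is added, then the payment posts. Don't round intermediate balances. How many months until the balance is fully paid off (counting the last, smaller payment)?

333 months

Monthly rate r = 16.1%/12 = 1.34167% = 0.0134167.
While 2.5% of the post-interest balance exceeds £20.00, each month B ← (B·(1+r))·(1 − 0.025), i.e. B shrinks by the factor (1+r)·0.975 = 0.98808.
This holds for months 1–276. Entering month 277 the balance is £785.62; 2.5% of the post-interest balance is now below £20.00, so the flat £20.00 minimum applies from here.
From month 277 a fixed £20.00 at rate r clears £785.62 in 57 more payments. Total: 276 + 57 = 333 months.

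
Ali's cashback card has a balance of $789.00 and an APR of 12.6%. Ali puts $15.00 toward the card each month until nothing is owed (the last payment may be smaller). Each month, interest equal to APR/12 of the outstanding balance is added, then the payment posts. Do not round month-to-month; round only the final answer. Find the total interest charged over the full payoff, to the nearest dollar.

$365

Monthly rate r = 12.6%/12 = 1.05% = 0.0105.
Payoff takes n = ⌈−ln(1 − rB₀/P)/ln(1+r)⌉ = ⌈76.937⌉ = 77 payments; the last is $14.07.
Total paid = 76·$15.00 + $14.07 = $1,154.07.
Total interest = total paid − principal = $1,154.07 − $789.00 = $365.07.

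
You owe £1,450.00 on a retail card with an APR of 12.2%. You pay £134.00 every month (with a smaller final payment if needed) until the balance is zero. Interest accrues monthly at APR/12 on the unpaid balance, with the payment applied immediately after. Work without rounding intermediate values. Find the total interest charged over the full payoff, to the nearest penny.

£94.10

Monthly rate r = 12.2%/12 = 1.01667% = 0.0101667.
Payoff takes n = ⌈−ln(1 − rB₀/P)/ln(1+r)⌉ = ⌈11.522⌉ = 12 payments; the last is £70.10.
Total paid = 11·£134.00 + £70.10 = £1,544.10.
Total interest = total paid − principal = £1,544.10 − £1,450.00 = £94.10.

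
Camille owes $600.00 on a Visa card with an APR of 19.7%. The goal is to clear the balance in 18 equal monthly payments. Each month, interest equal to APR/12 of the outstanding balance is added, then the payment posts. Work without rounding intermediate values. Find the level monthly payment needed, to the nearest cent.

$38.77

Monthly rate r = 19.7%/12 = 1.64167% = 0.0164167.
Level-payment amortization: P = B₀·r / (1 − (1+r)^(−n)) = 600.00·0.0164167 / (1 − 1.01642^(−18)).
Denominator 1 − (1+r)^(−18) = 0.254052951.
P = 9.85 / 0.254052951 ≈ 38.77.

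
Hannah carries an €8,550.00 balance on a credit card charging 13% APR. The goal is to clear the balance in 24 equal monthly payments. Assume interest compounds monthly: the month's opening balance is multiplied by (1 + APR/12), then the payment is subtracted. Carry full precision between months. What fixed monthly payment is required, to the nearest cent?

€406.48

Monthly rate r = 13%/12 = 1.08333% = 0.0108333.
Level-payment amortization: P = B₀·r / (1 − (1+r)^(−n)) = 8550.00·0.0108333 / (1 − 1.01083^(−24)).
Denominator 1 − (1+r)^(−24) = 0.227869542.
P = 92.625 / 0.227869542 ≈ 406.48.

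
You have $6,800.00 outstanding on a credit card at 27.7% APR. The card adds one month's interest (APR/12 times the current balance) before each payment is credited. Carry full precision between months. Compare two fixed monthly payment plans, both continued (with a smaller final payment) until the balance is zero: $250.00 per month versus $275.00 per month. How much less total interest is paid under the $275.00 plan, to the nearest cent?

$637.11

Monthly rate r = 27.7%/12 = 2.30833% = 0.0230833.
At $250.00/mo: n = ⌈−ln(1 − rB₀/P)/ln(1+r)⌉ = 44 payments (last $79.52); total interest = total paid − $6,800.00 = $4,029.52.
At $275.00/mo: 38 payments (last $17.41); total interest $3,392.41.
Interest saved = $4,029.52 − $3,392.41 = $637.11.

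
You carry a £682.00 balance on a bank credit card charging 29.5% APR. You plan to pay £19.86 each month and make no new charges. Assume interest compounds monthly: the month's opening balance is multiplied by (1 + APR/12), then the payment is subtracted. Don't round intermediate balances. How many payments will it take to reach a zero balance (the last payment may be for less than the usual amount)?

77 months

Monthly rate r = 29.5%/12 = 2.45833% = 0.0245833.
Recurrence: B ← B·(1+r) − £19.86.
Month 1: interest £16.77; balance after payment £678.91.
Month 2: interest £16.69; balance after payment £675.74.
Closed form: n = −ln(1 − rB₀/P)/ln(1+r) = −ln(0.1558)/ln(1.02458) ≈ 76.554, so the balance reaches zero during payment 77.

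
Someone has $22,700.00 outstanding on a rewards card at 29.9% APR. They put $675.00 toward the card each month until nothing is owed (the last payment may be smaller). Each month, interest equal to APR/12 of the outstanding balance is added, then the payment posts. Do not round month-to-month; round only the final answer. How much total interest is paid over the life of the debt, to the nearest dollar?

$27,210

Monthly rate r = 29.9%/12 = 2.49167% = 0.0249167.
Payoff takes n = ⌈−ln(1 − rB₀/P)/ln(1+r)⌉ = ⌈73.941⌉ = 74 payments; the last is $635.45.
Total paid = 73·$675.00 + $635.45 = $49,910.45.
Total interest = total paid − principal = $49,910.45 − $22,700.00 = $27,210.45.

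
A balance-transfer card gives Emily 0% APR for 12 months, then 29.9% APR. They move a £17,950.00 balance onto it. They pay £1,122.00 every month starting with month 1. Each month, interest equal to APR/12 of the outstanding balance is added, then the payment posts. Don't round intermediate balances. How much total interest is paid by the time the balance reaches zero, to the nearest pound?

Promo months 1–12 at r₀ = 0%/12 = 0; months 13+ at r₁ = 29.9%/12 = 0.0249167.
After month 12 (no interest yet): B = £17,950.00 − 12·£1,122.00 = £4,486.00.
Then at r₁ with £1,122.00/mo: n₂ = −ln(1 − r₁·B/P)/ln(1+r₁) ≈ 4.26 → 5 more payments.
Total paid = 16·£1,122.00 + £298.82 = £18,250.82; interest = £18,250.82 − £17,950.00 = £300.82.

£301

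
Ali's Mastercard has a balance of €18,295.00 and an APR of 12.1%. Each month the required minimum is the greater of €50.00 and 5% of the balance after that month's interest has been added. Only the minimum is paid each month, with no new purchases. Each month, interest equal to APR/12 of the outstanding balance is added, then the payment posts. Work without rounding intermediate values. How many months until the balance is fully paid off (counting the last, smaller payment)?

93 months

Monthly rate r = 12.1%/12 = 1.00833% = 0.0100833.
While 5% of the post-interest balance exceeds €50.00, each month B ← (B·(1+r))·(1 − 0.05), i.e. B shrinks by the factor (1+r)·0.95 = 0.95958.
This holds for months 1–71. Entering month 72 the balance is €977.39; 5% of the post-interest balance is now below €50.00, so the flat €50.00 minimum applies from here.
From month 72 a fixed €50.00 at rate r clears €977.39 in 22 more payments. Total: 71 + 22 = 93 months.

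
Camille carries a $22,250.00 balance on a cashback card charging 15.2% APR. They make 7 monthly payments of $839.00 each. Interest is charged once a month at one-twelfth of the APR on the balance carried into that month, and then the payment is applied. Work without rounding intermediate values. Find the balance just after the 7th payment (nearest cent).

Monthly rate r = 15.2%/12 = 1.26667% = 0.0126667.
Each month: B ← B·(1+r) − $839.00.
Month 1: interest $281.83; balance after payment $21,692.83.
Month 2: interest $274.78; balance after payment $21,128.61.
Month 3: interest $267.63; balance after payment $20,557.24.
Month 4: interest $260.39; balance after payment $19,978.63.
Month 5: interest $253.06; balance after payment $19,392.69.
Month 6: interest $245.64; balance after payment $18,799.33.
Month 7: interest $238.12; balance after payment $18,198.46.

$18,198.46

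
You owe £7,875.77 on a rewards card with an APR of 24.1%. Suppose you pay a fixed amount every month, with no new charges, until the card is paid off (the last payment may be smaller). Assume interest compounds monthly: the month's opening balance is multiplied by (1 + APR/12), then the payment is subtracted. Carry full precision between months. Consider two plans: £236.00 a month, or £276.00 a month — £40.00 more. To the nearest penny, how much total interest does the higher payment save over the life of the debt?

Monthly rate r = 24.1%/12 = 2.00833% = 0.0200833.
At £236.00/mo: n = ⌈−ln(1 − rB₀/P)/ln(1+r)⌉ = 56 payments (last £186.60); total interest = total paid − £7,875.77 = £5,290.83.
At £276.00/mo: 43 payments (last £222.94); total interest £3,939.17.
Interest saved = £5,290.83 − £3,939.17 = £1,351.66.

£1,351.66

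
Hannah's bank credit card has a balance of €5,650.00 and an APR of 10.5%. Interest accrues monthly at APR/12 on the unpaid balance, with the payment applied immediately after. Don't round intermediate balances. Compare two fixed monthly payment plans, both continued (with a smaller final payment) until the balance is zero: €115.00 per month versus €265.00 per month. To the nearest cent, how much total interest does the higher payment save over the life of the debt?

€1,136.81

Monthly rate r = 10.5%/12 = 0.875% = 0.00875.
At €115.00/mo: n = ⌈−ln(1 − rB₀/P)/ln(1+r)⌉ = 65 payments (last €57.73); total interest = total paid − €5,650.00 = €1,767.73.
At €265.00/mo: 24 payments (last €185.92); total interest €630.92.
Interest saved = €1,767.73 − €630.92 = €1,136.81.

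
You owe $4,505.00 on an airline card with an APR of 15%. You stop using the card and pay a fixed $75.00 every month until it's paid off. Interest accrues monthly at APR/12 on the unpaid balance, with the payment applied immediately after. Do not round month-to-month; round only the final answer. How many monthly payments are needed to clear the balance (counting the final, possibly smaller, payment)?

112 payments

Monthly rate r = 15%/12 = 1.25% = 0.0125.
Recurrence: B ← B·(1+r) − $75.00.
Month 1: interest $56.31; balance after payment $4,486.31.
Month 2: interest $56.08; balance after payment $4,467.39.
Closed form: n = −ln(1 − rB₀/P)/ln(1+r) = −ln(0.24917)/ln(1.0125) ≈ 111.864, so the balance reaches zero during payment 112.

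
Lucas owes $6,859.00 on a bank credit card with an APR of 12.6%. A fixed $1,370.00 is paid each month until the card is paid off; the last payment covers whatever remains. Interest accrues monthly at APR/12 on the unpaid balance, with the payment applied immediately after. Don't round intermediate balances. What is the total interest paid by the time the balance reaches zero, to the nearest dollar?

$225

Monthly rate r = 12.6%/12 = 1.05% = 0.0105.
Payoff takes n = ⌈−ln(1 − rB₀/P)/ln(1+r)⌉ = ⌈5.170⌉ = 6 payments; the last is $233.80.
Total paid = 5·$1,370.00 + $233.80 = $7,083.80.
Total interest = total paid − principal = $7,083.80 − $6,859.00 = $224.80.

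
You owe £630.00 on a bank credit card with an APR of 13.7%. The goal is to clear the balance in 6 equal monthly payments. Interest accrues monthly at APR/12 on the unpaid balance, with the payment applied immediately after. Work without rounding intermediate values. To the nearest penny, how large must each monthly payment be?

£109.24

Monthly rate r = 13.7%/12 = 1.14167% = 0.0114167.
Level-payment amortization: P = B₀·r / (1 − (1+r)^(−n)) = 630.00·0.0114167 / (1 − 1.01142^(−6)).
Denominator 1 − (1+r)^(−6) = 0.0658440924.
P = 7.1925 / 0.0658440924 ≈ 109.24.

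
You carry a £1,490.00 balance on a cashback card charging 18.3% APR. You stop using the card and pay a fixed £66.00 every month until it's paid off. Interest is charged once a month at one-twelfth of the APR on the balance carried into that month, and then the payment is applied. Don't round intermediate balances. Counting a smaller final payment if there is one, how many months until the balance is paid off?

28 payments

Monthly rate r = 18.3%/12 = 1.525% = 0.01525.
Recurrence: B ← B·(1+r) − £66.00.
Month 1: interest £22.72; balance after payment £1,446.72.
Month 2: interest £22.06; balance after payment £1,402.79.
Closed form: n = −ln(1 − rB₀/P)/ln(1+r) = −ln(0.65572)/ln(1.01525) ≈ 27.884, so the balance reaches zero during payment 28.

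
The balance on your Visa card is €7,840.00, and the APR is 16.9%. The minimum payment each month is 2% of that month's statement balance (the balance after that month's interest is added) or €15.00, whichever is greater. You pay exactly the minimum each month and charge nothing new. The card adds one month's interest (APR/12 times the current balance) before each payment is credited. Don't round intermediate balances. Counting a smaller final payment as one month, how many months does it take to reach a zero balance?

465 months

Monthly rate r = 16.9%/12 = 1.40833% = 0.0140833.
While 2% of the post-interest balance exceeds €15.00, each month B ← (B·(1+r))·(1 − 0.02), i.e. B shrinks by the factor (1+r)·0.98 = 0.9938.
This holds for months 1–380. Entering month 381 the balance is €738.26; 2% of the post-interest balance is now below €15.00, so the flat €15.00 minimum applies from here.
From month 381 a fixed €15.00 at rate r clears €738.26 in 85 more payments. Total: 380 + 85 = 465 months.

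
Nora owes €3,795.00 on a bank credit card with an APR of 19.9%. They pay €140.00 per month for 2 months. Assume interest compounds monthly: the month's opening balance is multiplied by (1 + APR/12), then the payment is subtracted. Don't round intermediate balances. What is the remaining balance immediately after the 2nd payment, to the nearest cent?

Monthly rate r = 19.9%/12 = 1.65833% = 0.0165833.
Each month: B ← B·(1+r) − €140.00.
Month 1: interest €62.93; balance after payment €3,717.93.
Month 2: interest €61.66; balance after payment €3,639.59.

€3,639.59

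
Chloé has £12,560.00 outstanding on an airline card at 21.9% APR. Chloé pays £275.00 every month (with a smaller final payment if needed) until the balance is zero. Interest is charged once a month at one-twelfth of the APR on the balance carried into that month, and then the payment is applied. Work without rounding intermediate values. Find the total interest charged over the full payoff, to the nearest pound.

£14,703

Monthly rate r = 21.9%/12 = 1.825% = 0.01825.
Payoff takes n = ⌈−ln(1 − rB₀/P)/ln(1+r)⌉ = ⌈99.136⌉ = 100 payments; the last is £37.74.
Total paid = 99·£275.00 + £37.74 = £27,262.74.
Total interest = total paid − principal = £27,262.74 − £12,560.00 = £14,702.74.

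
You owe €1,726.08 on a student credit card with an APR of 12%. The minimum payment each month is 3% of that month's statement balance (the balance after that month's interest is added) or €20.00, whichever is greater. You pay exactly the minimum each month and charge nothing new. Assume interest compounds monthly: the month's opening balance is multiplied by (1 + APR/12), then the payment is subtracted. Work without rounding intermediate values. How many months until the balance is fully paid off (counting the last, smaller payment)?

Monthly rate r = 12%/12 = 1% = 0.01.
While 3% of the post-interest balance exceeds €20.00, each month B ← (B·(1+r))·(1 − 0.03), i.e. B shrinks by the factor (1+r)·0.97 = 0.9797.
This holds for months 1–47. Entering month 48 the balance is €658.32; 3% of the post-interest balance is now below €20.00, so the flat €20.00 minimum applies from here.
From month 48 a fixed €20.00 at rate r clears €658.32 in 41 more payments. Total: 47 + 41 = 88 months.

88 months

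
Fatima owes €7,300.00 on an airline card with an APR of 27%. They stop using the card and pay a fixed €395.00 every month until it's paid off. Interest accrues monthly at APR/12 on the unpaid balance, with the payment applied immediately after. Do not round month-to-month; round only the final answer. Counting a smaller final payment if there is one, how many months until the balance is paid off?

Monthly rate r = 27%/12 = 2.25% = 0.0225.
Recurrence: B ← B·(1+r) − €395.00.
Month 1: interest €164.25; balance after payment €7,069.25.
Month 2: interest €159.06; balance after payment €6,833.31.
Closed form: n = −ln(1 − rB₀/P)/ln(1+r) = −ln(0.58418)/ln(1.0225) ≈ 24.159, so the balance reaches zero during payment 25.

25 payments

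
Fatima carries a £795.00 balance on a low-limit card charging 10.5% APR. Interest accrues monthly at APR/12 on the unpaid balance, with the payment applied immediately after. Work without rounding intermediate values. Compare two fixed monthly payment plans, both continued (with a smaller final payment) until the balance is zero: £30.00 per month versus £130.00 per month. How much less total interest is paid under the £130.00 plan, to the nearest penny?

£87.69

Monthly rate r = 10.5%/12 = 0.875% = 0.00875.
At £30.00/mo: n = ⌈−ln(1 − rB₀/P)/ln(1+r)⌉ = 31 payments (last £8.44); total interest = total paid − £795.00 = £113.44.
At £130.00/mo: 7 payments (last £40.75); total interest £25.75.
Interest saved = £113.44 − £25.75 = £87.69.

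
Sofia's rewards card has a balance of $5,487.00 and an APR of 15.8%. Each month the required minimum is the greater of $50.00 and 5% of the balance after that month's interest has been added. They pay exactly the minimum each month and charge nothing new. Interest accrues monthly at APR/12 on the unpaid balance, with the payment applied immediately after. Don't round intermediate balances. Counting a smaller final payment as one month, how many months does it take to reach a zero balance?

Monthly rate r = 15.8%/12 = 1.31667% = 0.0131667.
While 5% of the post-interest balance exceeds $50.00, each month B ← (B·(1+r))·(1 − 0.05), i.e. B shrinks by the factor (1+r)·0.95 = 0.96251.
This holds for months 1–45. Entering month 46 the balance is $982.96; 5% of the post-interest balance is now below $50.00, so the flat $50.00 minimum applies from here.
From month 46 a fixed $50.00 at rate r clears $982.96 in 23 more payments. Total: 45 + 23 = 68 months.

68 months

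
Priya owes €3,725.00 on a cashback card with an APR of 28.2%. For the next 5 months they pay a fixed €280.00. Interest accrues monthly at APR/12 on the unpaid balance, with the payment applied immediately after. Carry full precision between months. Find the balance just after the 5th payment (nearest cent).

€2,716.38

Monthly rate r = 28.2%/12 = 2.35% = 0.0235.
Each month: B ← B·(1+r) − €280.00.
Month 1: interest €87.54; balance after payment €3,532.54.
Month 2: interest €83.01; balance after payment €3,335.55.
Month 3: interest €78.39; balance after payment €3,133.94.
Month 4: interest €73.65; balance after payment €2,927.59.
Month 5: interest €68.80; balance after payment €2,716.38.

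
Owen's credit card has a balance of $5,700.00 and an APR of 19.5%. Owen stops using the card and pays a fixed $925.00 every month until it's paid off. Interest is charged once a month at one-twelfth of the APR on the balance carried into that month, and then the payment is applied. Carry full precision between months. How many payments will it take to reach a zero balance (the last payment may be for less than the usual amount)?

Monthly rate r = 19.5%/12 = 1.625% = 0.01625.
Recurrence: B ← B·(1+r) − $925.00.
Month 1: interest $92.62; balance after payment $4,867.62.
Month 2: interest $79.10; balance after payment $4,021.72.
Closed form: n = −ln(1 − rB₀/P)/ln(1+r) = −ln(0.89986)/ln(1.01625) ≈ 6.546, so the balance reaches zero during payment 7.

7 payments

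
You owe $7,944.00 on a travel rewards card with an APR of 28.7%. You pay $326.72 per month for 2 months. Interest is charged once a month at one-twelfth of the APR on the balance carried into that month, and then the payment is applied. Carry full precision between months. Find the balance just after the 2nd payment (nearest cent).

Monthly rate r = 28.7%/12 = 2.39167% = 0.0239167.
Each month: B ← B·(1+r) − $326.72.
Month 1: interest $189.99; balance after payment $7,807.27.
Month 2: interest $186.72; balance after payment $7,667.28.

$7,667.28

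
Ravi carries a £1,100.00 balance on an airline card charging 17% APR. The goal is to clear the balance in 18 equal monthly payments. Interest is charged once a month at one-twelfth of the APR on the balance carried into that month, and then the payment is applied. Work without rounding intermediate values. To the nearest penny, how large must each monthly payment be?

Monthly rate r = 17%/12 = 1.41667% = 0.0141667.
Level-payment amortization: P = B₀·r / (1 − (1+r)^(−n)) = 1100.00·0.0141667 / (1 − 1.01417^(−18)).
Denominator 1 − (1+r)^(−18) = 0.223695648.
P = 15.5833 / 0.223695648 ≈ 69.66.

£69.66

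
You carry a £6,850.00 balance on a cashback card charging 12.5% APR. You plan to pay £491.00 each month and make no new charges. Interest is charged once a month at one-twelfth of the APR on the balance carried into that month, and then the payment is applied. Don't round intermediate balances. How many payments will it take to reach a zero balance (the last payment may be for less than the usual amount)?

Monthly rate r = 12.5%/12 = 1.04167% = 0.0104167.
Recurrence: B ← B·(1+r) − £491.00.
Month 1: interest £71.35; balance after payment £6,430.35.
Month 2: interest £66.98; balance after payment £6,006.34.
Closed form: n = −ln(1 − rB₀/P)/ln(1+r) = −ln(0.85468)/ln(1.01042) ≈ 15.154, so the balance reaches zero during payment 16.

16 payments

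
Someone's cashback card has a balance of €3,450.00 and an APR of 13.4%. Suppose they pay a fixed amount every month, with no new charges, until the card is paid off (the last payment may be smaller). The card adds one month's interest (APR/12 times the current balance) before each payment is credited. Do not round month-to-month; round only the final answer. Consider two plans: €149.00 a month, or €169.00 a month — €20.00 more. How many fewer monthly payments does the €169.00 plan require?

Monthly rate r = 13.4%/12 = 1.11667% = 0.0111667.
At €149.00/mo: n = ⌈−ln(1 − rB₀/P)/ln(1+r)⌉ = 27 payments (last €140.03); total interest = total paid − €3,450.00 = €564.03.
At €169.00/mo: 24 payments (last €50.53); total interest €487.53.
Payments saved = 27 − 24 = 3.

3 fewer payments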